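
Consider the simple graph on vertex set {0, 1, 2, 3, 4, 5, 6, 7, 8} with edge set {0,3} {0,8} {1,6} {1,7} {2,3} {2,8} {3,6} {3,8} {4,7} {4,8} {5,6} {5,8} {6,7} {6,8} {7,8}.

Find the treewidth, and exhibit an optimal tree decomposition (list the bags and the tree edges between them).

Every bag has size at most 3, so the width is 3 − 1 = 2 and tw(G) ≤ 2. On the other hand G contains the 3-clique {0, 3, 8}. A clique must lie in a single bag of any decomposition, so no decomposition can have width below 2. Hence tw(G) = 2 exactly.

Treewidth 2.
Bags: B1 = {3, 6, 8}  B2 = {6, 7, 8}  B3 = {5, 6, 8}  B4 = {2, 3, 8}  B5 = {0, 3, 8}  B6 = {1, 6, 7}  B7 = {4, 7, 8}
Tree: B1–B2, B1–B3, B1–B4, B1–B5, B2–B6, B2–B7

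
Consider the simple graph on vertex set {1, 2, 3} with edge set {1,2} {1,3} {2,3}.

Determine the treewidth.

2

A width-2 tree decomposition is:
Bags: B1 = {1, 2, 3}
Tree: (single bag)
A single bag containing all 3 vertices is trivially a valid decomposition of width 2. For the lower bound, the 3 vertices {1, 2, 3} are pairwise adjacent, and any tree decomposition puts a clique entirely inside one bag — forcing width ≥ 2. Hence tw(G) = 2 exactly.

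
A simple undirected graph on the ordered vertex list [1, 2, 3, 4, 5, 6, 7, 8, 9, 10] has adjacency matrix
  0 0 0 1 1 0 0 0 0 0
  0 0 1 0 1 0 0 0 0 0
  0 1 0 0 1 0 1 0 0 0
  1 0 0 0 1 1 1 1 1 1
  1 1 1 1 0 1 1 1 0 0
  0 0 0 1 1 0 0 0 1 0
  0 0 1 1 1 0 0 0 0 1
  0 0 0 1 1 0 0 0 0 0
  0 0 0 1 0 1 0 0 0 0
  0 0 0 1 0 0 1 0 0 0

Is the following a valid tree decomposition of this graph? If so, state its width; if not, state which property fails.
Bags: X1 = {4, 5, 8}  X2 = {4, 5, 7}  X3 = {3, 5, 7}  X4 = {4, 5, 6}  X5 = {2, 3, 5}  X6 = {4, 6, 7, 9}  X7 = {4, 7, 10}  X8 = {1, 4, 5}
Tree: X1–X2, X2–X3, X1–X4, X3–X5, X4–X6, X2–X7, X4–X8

A tree decomposition must satisfy three properties: every vertex lies in some bag; for every edge, both endpoints lie together in some bag; and for every vertex, the bags containing it form a connected subtree. Here bags containing vertex 7 are not connected in the tree, so the decomposition is invalid.

No — bags containing vertex 7 are not connected in the tree.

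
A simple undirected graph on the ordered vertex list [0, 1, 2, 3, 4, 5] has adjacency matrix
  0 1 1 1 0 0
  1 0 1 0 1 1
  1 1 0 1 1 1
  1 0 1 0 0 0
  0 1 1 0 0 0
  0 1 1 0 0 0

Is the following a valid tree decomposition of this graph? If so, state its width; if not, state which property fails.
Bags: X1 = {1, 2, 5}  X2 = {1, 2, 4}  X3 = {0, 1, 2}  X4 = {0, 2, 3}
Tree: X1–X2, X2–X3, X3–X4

Every vertex of G appears in some bag (union = {0, 1, 2, 3, 4, 5}); every edge is covered by a bag; and for each vertex v the set of bags containing v is connected in the bag tree. The decomposition is therefore valid. The largest bag has 3 vertices, so the width is 2.

Yes; width 2.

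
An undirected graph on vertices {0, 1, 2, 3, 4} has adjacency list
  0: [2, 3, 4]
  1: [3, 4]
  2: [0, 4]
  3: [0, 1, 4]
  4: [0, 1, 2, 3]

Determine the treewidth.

2

A width-2 tree decomposition is:
Bags: B1 = {1, 3, 4}  B2 = {0, 3, 4}  B3 = {0, 2, 4}
Tree: B1–B2, B2–B3
Every bag has size at most 3, so the width is 3 − 1 = 2 and tw(G) ≤ 2. Conversely, {0, 2, 4} is a clique of size 3, and the vertices of any clique must share a bag in every tree decomposition; so some bag has ≥ 3 vertices and tw(G) ≥ 2. Hence tw(G) = 2 exactly.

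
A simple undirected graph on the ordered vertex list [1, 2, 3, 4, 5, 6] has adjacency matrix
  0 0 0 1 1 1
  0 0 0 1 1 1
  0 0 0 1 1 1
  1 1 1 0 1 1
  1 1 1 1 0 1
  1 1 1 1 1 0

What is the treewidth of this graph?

3

A width-3 tree decomposition is:
Bags: B1 = {2, 4, 5, 6}  B2 = {1, 4, 5, 6}  B3 = {3, 4, 5, 6}
Tree: B1–B2, B2–B3
Each bag holds 4 vertices, so the decomposition has width 3, which upper-bounds the treewidth. Conversely, {1, 4, 5, 6} is a clique of size 4, and the vertices of any clique must share a bag in every tree decomposition; so some bag has ≥ 4 vertices and tw(G) ≥ 3. Therefore the treewidth is 3.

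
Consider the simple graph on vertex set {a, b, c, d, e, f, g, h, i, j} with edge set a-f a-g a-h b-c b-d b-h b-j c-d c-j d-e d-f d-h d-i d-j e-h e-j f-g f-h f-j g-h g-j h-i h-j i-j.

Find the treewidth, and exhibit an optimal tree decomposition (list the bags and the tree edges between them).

Each bag holds 4 vertices, so the decomposition has width 3, which upper-bounds the treewidth. Conversely, {d, e, h, j} is a clique of size 4, and the vertices of any clique must share a bag in every tree decomposition; so some bag has ≥ 4 vertices and tw(G) ≥ 3. Combining the bounds, tw(G) = 3.

Treewidth 3.
One optimal decomposition is:
Bags: B1 = {f, g, h, j}  B2 = {d, f, h, j}  B3 = {a, f, g, h}  B4 = {d, e, h, j}  B5 = {b, d, h, j}  B6 = {d, h, i, j}  B7 = {b, c, d, j}
Tree: B1–B2, B1–B3, B2–B4, B4–B5, B2–B6, B5–B7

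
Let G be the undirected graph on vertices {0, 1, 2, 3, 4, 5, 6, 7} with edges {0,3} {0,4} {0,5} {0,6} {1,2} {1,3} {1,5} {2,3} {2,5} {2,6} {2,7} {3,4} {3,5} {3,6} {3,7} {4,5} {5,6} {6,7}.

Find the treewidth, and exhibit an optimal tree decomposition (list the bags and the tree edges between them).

Treewidth 3.
Bags: B1 = {2, 3, 5, 6}  B2 = {0, 3, 5, 6}  B3 = {2, 3, 6, 7}  B4 = {1, 2, 3, 5}  B5 = {0, 3, 4, 5}
Tree: B1–B2, B1–B3, B1–B4, B2–B5

Each bag holds 4 vertices, so the decomposition has width 3, which upper-bounds the treewidth. For the lower bound, the 4 vertices {0, 3, 4, 5} are pairwise adjacent, and any tree decomposition puts a clique entirely inside one bag — forcing width ≥ 3. Hence tw(G) = 3 exactly.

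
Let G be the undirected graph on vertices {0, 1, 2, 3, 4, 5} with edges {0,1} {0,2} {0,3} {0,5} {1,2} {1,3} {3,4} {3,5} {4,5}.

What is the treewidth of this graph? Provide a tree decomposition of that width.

Treewidth 2.
One such decomposition:
Bags: B1 = {0, 1, 3}  B2 = {0, 1, 2}  B3 = {0, 3, 5}  B4 = {3, 4, 5}
Tree: B1–B2, B1–B3, B3–B4

The largest bag has 3 vertices, giving width 2; this decomposition certifies tw(G) ≤ 2. Conversely, {0, 1, 2} is a clique of size 3, and the vertices of any clique must share a bag in every tree decomposition; so some bag has ≥ 3 vertices and tw(G) ≥ 2. Therefore the treewidth is 2.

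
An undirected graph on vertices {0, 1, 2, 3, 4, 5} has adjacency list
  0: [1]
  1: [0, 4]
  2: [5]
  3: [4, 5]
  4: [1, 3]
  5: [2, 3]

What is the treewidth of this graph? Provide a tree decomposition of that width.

The largest bag has 2 vertices, giving width 1; this decomposition certifies tw(G) ≤ 1. Any graph with an edge has treewidth ≥ 1, and G has the edge 2–5. The upper and lower bounds meet at 1, so that is the treewidth.

Treewidth 1.
One optimal decomposition is:
Bags: B1 = {2, 5}  B2 = {3, 5}  B3 = {3, 4}  B4 = {1, 4}  B5 = {0, 1}
Tree: B1–B2, B2–B3, B3–B4, B4–B5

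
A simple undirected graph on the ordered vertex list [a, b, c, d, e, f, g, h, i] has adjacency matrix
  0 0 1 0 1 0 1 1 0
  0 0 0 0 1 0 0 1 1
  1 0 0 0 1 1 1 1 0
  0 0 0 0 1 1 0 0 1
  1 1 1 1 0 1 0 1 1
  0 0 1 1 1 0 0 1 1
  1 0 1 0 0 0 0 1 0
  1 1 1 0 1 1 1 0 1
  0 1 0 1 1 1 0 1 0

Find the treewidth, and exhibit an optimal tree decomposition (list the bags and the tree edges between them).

The largest bag has 4 vertices, giving width 3; this decomposition certifies tw(G) ≤ 3. Conversely, {d, e, f, i} is a clique of size 4, and the vertices of any clique must share a bag in every tree decomposition; so some bag has ≥ 4 vertices and tw(G) ≥ 3. Therefore the treewidth is 3.

Treewidth 3.
Bags: B1 = {e, f, h, i}  B2 = {c, e, f, h}  B3 = {a, c, e, h}  B4 = {b, e, h, i}  B5 = {d, e, f, i}  B6 = {a, c, g, h}
Tree: B1–B2, B2–B3, B1–B4, B1–B5, B3–B6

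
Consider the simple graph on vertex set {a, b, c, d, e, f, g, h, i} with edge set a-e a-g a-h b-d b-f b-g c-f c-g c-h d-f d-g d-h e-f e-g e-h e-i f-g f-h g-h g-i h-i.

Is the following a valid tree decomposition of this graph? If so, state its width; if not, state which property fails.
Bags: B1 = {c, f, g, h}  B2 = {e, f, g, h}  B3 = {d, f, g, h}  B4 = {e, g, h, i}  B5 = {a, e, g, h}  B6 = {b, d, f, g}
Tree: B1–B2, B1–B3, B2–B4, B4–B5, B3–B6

Yes; width 3.

Vertex coverage: the bags together contain {a, b, c, d, e, f, g, h, i}, the full vertex set. Edge coverage: each edge of G has both endpoints in at least one bag. Running intersection: for every vertex, the bags containing it form a connected subtree. All three properties hold, so this is a valid tree decomposition of width max|bag| − 1 = 3, and hence tw(G) ≤ 3.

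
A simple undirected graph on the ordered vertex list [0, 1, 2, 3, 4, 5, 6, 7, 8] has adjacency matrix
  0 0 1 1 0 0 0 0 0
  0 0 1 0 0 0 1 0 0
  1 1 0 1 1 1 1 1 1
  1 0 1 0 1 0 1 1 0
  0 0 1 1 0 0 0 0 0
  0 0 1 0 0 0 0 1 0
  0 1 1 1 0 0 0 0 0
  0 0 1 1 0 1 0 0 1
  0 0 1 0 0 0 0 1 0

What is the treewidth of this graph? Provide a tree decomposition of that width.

Each bag holds 3 vertices, so the decomposition has width 2, which upper-bounds the treewidth. On the other hand G contains the 3-clique {2, 7, 8}. A clique must lie in a single bag of any decomposition, so no decomposition can have width below 2. Therefore the treewidth is 2.

Treewidth 2.
One optimal decomposition is:
Bags: B1 = {2, 3, 7}  B2 = {2, 3, 6}  B3 = {2, 3, 4}  B4 = {0, 2, 3}  B5 = {1, 2, 6}  B6 = {2, 5, 7}  B7 = {2, 7, 8}
Tree: B1–B2, B2–B3, B2–B4, B2–B5, B1–B6, B6–B7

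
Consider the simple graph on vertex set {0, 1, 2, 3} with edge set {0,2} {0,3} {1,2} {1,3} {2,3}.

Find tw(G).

2

A width-2 tree decomposition is:
Bags: B1 = {0, 2, 3}  B2 = {1, 2, 3}
Tree: B1–B2
Every bag has size at most 3, so the width is 3 − 1 = 2 and tw(G) ≤ 2. On the other hand G contains the 3-clique {0, 2, 3}. A clique must lie in a single bag of any decomposition, so no decomposition can have width below 2. Hence tw(G) = 2 exactly.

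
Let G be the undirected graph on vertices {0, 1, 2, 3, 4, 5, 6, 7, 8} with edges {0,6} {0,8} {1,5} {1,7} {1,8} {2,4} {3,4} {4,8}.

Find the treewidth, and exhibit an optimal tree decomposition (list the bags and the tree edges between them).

Every bag has size at most 2, so the width is 2 − 1 = 1 and tw(G) ≤ 1. Any graph with an edge has treewidth ≥ 1, and G has the edge 8–0. Therefore the treewidth is 1.

Treewidth 1.
One optimal decomposition is:
Bags: B1 = {0, 8}  B2 = {4, 8}  B3 = {1, 8}  B4 = {3, 4}  B5 = {1, 5}  B6 = {1, 7}  B7 = {2, 4}  B8 = {0, 6}
Tree: B1–B2, B1–B3, B2–B4, B3–B5, B5–B6, B2–B7, B1–B8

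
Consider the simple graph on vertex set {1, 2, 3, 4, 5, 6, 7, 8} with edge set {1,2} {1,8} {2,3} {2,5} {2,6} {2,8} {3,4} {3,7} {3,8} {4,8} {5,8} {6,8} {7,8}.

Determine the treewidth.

2

A width-2 tree decomposition is:
Bags: B1 = {2, 3, 8}  B2 = {1, 2, 8}  B3 = {2, 5, 8}  B4 = {3, 7, 8}  B5 = {3, 4, 8}  B6 = {2, 6, 8}
Tree: B1–B2, B2–B3, B1–B4, B4–B5, B2–B6
Every bag has size at most 3, so the width is 3 − 1 = 2 and tw(G) ≤ 2. For the lower bound, the 3 vertices {1, 2, 8} are pairwise adjacent, and any tree decomposition puts a clique entirely inside one bag — forcing width ≥ 2. The upper and lower bounds meet at 2, so that is the treewidth.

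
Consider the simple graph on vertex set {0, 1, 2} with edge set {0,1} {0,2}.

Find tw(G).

A width-1 tree decomposition is:
Bags: B1 = {0, 1}  B2 = {0, 2}
Tree: B1–B2
The largest bag has 2 vertices, giving width 1; this decomposition certifies tw(G) ≤ 1. Any graph with an edge has treewidth ≥ 1, and G has the edge 0–1. Therefore the treewidth is 1.

1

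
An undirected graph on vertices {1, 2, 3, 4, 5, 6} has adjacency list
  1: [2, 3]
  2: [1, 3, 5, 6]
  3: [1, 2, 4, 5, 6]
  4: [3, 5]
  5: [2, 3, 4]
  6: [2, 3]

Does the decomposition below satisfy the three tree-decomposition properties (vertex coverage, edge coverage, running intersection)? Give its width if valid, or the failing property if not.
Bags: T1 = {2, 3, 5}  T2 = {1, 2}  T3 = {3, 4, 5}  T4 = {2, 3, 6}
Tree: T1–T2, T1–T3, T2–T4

No — edge (3,1) lies in no bag.

A tree decomposition must satisfy three properties: every vertex lies in some bag; for every edge, both endpoints lie together in some bag; and for every vertex, the bags containing it form a connected subtree. Here edge (3,1) lies in no bag, so the decomposition is invalid.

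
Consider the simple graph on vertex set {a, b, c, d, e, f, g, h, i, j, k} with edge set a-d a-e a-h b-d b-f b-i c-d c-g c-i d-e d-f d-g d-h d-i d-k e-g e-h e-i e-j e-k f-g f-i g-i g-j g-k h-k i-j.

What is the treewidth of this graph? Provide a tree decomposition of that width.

Treewidth 3.
One such decomposition:
Bags: B1 = {d, f, g, i}  B2 = {d, e, g, i}  B3 = {d, e, g, k}  B4 = {e, g, i, j}  B5 = {d, e, h, k}  B6 = {c, d, g, i}  B7 = {b, d, f, i}  B8 = {a, d, e, h}
Tree: B1–B2, B2–B3, B2–B4, B3–B5, B1–B6, B1–B7, B5–B8

Each bag holds 4 vertices, so the decomposition has width 3, which upper-bounds the treewidth. Conversely, {d, e, g, k} is a clique of size 4, and the vertices of any clique must share a bag in every tree decomposition; so some bag has ≥ 4 vertices and tw(G) ≥ 3. Hence tw(G) = 3 exactly.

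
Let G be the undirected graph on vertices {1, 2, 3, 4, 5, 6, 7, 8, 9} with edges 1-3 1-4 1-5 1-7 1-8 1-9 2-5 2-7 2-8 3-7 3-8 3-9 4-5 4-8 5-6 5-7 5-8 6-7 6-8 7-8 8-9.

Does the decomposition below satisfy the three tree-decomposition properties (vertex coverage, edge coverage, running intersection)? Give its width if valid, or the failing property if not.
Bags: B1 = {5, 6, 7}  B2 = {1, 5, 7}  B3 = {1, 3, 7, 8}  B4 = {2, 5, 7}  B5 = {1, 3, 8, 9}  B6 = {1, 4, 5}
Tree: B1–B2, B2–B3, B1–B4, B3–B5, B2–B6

A tree decomposition must satisfy three properties: every vertex lies in some bag; for every edge, both endpoints lie together in some bag; and for every vertex, the bags containing it form a connected subtree. Here edge (6,8) lies in no bag, so the decomposition is invalid.

No — edge (6,8) lies in no bag.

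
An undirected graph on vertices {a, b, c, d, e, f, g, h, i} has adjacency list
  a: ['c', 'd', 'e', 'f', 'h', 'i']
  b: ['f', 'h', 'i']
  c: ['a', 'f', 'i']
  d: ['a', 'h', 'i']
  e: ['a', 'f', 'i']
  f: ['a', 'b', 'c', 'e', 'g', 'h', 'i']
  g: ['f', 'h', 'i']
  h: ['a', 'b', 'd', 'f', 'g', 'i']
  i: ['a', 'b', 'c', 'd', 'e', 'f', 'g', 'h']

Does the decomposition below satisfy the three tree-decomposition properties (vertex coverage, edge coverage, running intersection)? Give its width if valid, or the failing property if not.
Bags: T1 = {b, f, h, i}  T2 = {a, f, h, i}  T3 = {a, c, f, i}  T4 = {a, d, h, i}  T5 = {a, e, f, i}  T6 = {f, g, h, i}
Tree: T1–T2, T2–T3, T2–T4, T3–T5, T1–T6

Yes; width 3.

Every vertex of G appears in some bag (union = {a, b, c, d, e, f, g, h, i}); every edge is covered by a bag; and for each vertex v the set of bags containing v is connected in the bag tree. The decomposition is therefore valid. The largest bag has 4 vertices, so the width is 3.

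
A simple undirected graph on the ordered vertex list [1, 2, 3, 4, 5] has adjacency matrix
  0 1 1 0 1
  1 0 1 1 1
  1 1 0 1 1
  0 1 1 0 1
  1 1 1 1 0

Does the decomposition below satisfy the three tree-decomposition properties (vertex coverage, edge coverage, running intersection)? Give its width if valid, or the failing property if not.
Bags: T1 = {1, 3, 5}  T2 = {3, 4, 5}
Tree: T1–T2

A tree decomposition must satisfy three properties: every vertex lies in some bag; for every edge, both endpoints lie together in some bag; and for every vertex, the bags containing it form a connected subtree. Here vertex 2 appears in no bag, so the decomposition is invalid.

No — vertex 2 appears in no bag.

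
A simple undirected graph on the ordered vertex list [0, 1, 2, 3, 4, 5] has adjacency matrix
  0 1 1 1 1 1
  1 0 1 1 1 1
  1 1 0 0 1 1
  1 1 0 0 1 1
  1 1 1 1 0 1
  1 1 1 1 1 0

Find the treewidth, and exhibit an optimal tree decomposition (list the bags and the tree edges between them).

The largest bag has 5 vertices, giving width 4; this decomposition certifies tw(G) ≤ 4. Conversely, {0, 1, 2, 4, 5} is a clique of size 5, and the vertices of any clique must share a bag in every tree decomposition; so some bag has ≥ 5 vertices and tw(G) ≥ 4. Combining the bounds, tw(G) = 4.

Treewidth 4.
One such decomposition:
Bags: B1 = {0, 1, 3, 4, 5}  B2 = {0, 1, 2, 4, 5}
Tree: B1–B2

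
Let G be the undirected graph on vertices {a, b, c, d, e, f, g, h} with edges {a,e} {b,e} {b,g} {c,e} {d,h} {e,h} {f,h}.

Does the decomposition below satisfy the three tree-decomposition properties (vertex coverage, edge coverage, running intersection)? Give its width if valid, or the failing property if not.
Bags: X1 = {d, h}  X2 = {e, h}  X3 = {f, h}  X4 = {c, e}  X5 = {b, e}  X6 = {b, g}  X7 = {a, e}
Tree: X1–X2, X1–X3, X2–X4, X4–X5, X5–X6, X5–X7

Vertex coverage: the bags together contain {a, b, c, d, e, f, g, h}, the full vertex set. Edge coverage: each edge of G has both endpoints in at least one bag. Running intersection: for every vertex, the bags containing it form a connected subtree. All three properties hold, so this is a valid tree decomposition of width max|bag| − 1 = 1, and hence tw(G) ≤ 1.

Yes; width 1.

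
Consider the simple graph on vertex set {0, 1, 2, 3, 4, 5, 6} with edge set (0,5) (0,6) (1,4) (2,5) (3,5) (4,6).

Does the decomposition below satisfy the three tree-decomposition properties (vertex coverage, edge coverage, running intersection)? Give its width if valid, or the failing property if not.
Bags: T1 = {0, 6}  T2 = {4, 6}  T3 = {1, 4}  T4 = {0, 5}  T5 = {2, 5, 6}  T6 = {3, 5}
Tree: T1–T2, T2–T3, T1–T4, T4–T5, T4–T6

No — bags containing vertex 6 are not connected in the tree.

A tree decomposition must satisfy three properties: every vertex lies in some bag; for every edge, both endpoints lie together in some bag; and for every vertex, the bags containing it form a connected subtree. Here bags containing vertex 6 are not connected in the tree, so the decomposition is invalid.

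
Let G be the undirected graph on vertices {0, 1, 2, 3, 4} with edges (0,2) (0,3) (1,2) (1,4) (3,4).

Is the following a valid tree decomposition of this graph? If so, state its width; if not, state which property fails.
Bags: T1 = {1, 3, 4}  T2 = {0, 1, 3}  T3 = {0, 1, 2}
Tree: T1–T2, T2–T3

Checking the three conditions: (i) the bags cover all of {0, 1, 2, 3, 4}; (ii) for each edge, some bag contains both endpoints; (iii) the bags containing any fixed vertex form a subtree. All hold, so the decomposition is valid with width 3 − 1 = 2.

Yes; width 2.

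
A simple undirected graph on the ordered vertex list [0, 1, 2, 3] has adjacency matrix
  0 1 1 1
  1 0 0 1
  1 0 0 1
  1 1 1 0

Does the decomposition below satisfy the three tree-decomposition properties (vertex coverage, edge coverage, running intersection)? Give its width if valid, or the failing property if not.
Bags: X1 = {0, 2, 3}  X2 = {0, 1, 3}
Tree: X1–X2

Checking the three conditions: (i) the bags cover all of {0, 1, 2, 3}; (ii) for each edge, some bag contains both endpoints; (iii) the bags containing any fixed vertex form a subtree. All hold, so the decomposition is valid with width 3 − 1 = 2.

Yes; width 2.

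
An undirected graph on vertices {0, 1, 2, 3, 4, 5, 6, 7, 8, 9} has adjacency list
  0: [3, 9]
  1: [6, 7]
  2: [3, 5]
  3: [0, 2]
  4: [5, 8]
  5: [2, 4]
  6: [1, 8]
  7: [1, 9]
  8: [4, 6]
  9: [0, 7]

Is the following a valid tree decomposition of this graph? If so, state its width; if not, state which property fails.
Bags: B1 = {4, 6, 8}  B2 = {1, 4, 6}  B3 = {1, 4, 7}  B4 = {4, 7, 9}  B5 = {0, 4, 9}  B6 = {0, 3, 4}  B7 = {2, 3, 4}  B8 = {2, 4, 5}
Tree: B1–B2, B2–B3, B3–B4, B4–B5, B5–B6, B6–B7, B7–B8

Yes; width 2.

Every vertex of G appears in some bag (union = {0, 1, 2, 3, 4, 5, 6, 7, 8, 9}); every edge is covered by a bag; and for each vertex v the set of bags containing v is connected in the bag tree. The decomposition is therefore valid. The largest bag has 3 vertices, so the width is 2.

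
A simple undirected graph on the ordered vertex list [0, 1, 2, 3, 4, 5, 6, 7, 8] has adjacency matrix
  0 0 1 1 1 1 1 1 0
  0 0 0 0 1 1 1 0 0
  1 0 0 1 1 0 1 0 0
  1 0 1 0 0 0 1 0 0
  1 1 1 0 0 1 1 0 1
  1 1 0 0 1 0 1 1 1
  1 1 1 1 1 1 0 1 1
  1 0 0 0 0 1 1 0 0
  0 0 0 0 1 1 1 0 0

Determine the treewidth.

A width-3 tree decomposition is:
Bags: B1 = {4, 5, 6, 8}  B2 = {0, 4, 5, 6}  B3 = {0, 2, 4, 6}  B4 = {1, 4, 5, 6}  B5 = {0, 2, 3, 6}  B6 = {0, 5, 6, 7}
Tree: B1–B2, B2–B3, B1–B4, B3–B5, B2–B6
Each bag holds 4 vertices, so the decomposition has width 3, which upper-bounds the treewidth. On the other hand G contains the 4-clique {0, 2, 3, 6}. A clique must lie in a single bag of any decomposition, so no decomposition can have width below 3. Hence tw(G) = 3 exactly.

3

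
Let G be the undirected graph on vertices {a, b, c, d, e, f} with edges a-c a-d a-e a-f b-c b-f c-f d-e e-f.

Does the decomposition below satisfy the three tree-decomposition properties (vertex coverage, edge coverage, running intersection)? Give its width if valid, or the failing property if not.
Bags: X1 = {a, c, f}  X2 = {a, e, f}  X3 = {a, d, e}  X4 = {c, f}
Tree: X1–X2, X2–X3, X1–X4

No — vertex b appears in no bag.

A tree decomposition must satisfy three properties: every vertex lies in some bag; for every edge, both endpoints lie together in some bag; and for every vertex, the bags containing it form a connected subtree. Here vertex b appears in no bag, so the decomposition is invalid.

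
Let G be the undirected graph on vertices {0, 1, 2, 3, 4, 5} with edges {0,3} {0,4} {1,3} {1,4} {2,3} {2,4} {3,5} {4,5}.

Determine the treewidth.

A width-2 tree decomposition is:
Bags: B1 = {3, 4, 5}  B2 = {1, 3, 4}  B3 = {0, 3, 4}  B4 = {2, 3, 4}
Tree: B1–B2, B2–B3, B3–B4
The largest bag has 3 vertices, giving width 2; this decomposition certifies tw(G) ≤ 2. For the lower bound, G contains the cycle 5–3–1–4–5, so G is not a forest; only forests have treewidth ≤ 1, hence tw(G) ≥ 2. The upper and lower bounds meet at 2, so that is the treewidth.

2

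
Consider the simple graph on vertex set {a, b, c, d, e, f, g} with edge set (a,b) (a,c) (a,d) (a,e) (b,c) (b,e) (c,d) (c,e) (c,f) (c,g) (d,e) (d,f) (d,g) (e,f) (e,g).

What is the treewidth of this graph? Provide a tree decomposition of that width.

Treewidth 3.
One optimal decomposition is:
Bags: B1 = {c, d, e, f}  B2 = {a, c, d, e}  B3 = {c, d, e, g}  B4 = {a, b, c, e}
Tree: B1–B2, B1–B3, B2–B4

Every bag has size at most 4, so the width is 4 − 1 = 3 and tw(G) ≤ 3. On the other hand G contains the 4-clique {c, d, e, g}. A clique must lie in a single bag of any decomposition, so no decomposition can have width below 3. Combining the bounds, tw(G) = 3.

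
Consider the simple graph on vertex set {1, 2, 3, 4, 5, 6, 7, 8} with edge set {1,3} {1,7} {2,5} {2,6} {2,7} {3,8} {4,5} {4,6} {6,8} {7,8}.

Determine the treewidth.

2

A width-2 tree decomposition is:
Bags: B1 = {1, 3, 8}  B2 = {1, 7, 8}  B3 = {6, 7, 8}  B4 = {2, 6, 7}  B5 = {2, 4, 6}  B6 = {2, 4, 5}
Tree: B1–B2, B2–B3, B3–B4, B4–B5, B5–B6
Each bag holds 3 vertices, so the decomposition has width 2, which upper-bounds the treewidth. Since 3–1–7–8–3 is a cycle in G, G is not acyclic. Forests are exactly the graphs of treewidth ≤ 1, so tw(G) ≥ 2. Combining the bounds, tw(G) = 2.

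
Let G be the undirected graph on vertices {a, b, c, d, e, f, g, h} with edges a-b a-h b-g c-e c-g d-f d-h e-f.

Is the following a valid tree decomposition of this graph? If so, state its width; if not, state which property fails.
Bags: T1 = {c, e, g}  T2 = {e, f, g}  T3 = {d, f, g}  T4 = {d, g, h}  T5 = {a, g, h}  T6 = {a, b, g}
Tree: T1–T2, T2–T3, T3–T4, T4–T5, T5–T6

Yes; width 2.

Every vertex of G appears in some bag (union = {a, b, c, d, e, f, g, h}); every edge is covered by a bag; and for each vertex v the set of bags containing v is connected in the bag tree. The decomposition is therefore valid. The largest bag has 3 vertices, so the width is 2.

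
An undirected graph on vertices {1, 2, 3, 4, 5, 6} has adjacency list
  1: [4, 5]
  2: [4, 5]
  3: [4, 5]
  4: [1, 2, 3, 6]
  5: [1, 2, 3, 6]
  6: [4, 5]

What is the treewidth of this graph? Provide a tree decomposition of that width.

Treewidth 2.
Bags: B1 = {3, 4, 5}  B2 = {2, 4, 5}  B3 = {4, 5, 6}  B4 = {1, 4, 5}
Tree: B1–B2, B2–B3, B3–B4

Every bag has size at most 3, so the width is 3 − 1 = 2 and tw(G) ≤ 2. For the lower bound, G contains the cycle 4–3–5–2–4, so G is not a forest; only forests have treewidth ≤ 1, hence tw(G) ≥ 2. Therefore the treewidth is 2.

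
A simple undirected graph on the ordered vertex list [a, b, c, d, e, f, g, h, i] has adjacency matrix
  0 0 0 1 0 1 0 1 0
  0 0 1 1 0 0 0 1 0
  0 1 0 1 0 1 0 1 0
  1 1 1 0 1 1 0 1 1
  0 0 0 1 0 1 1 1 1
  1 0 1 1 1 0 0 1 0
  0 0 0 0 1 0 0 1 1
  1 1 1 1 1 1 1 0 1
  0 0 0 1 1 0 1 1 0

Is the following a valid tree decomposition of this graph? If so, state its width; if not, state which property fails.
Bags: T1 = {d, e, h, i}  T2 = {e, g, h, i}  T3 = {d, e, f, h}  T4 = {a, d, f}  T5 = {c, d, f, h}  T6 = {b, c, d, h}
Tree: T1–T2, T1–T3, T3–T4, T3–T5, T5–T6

No — edge (h,a) lies in no bag.

A tree decomposition must satisfy three properties: every vertex lies in some bag; for every edge, both endpoints lie together in some bag; and for every vertex, the bags containing it form a connected subtree. Here edge (h,a) lies in no bag, so the decomposition is invalid.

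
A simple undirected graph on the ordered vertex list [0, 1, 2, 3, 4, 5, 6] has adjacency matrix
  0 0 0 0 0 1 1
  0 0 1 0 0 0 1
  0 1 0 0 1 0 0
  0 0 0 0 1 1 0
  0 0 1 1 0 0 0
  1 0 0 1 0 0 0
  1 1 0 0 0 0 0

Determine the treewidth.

A width-2 tree decomposition is:
Bags: B1 = {1, 2, 6}  B2 = {2, 4, 6}  B3 = {3, 4, 6}  B4 = {3, 5, 6}  B5 = {0, 5, 6}
Tree: B1–B2, B2–B3, B3–B4, B4–B5
The largest bag has 3 vertices, giving width 2; this decomposition certifies tw(G) ≤ 2. For the lower bound, G contains the cycle 6–1–2–4–3–5–0–6, so G is not a forest; only forests have treewidth ≤ 1, hence tw(G) ≥ 2. Hence tw(G) = 2 exactly.

2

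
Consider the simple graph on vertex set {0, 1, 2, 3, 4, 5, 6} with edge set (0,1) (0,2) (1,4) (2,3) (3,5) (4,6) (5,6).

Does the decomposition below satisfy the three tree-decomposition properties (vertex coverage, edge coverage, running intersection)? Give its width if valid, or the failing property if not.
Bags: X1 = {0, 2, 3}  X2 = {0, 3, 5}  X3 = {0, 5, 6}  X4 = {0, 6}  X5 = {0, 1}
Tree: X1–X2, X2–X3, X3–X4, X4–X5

No — vertex 4 appears in no bag.

A tree decomposition must satisfy three properties: every vertex lies in some bag; for every edge, both endpoints lie together in some bag; and for every vertex, the bags containing it form a connected subtree. Here vertex 4 appears in no bag, so the decomposition is invalid.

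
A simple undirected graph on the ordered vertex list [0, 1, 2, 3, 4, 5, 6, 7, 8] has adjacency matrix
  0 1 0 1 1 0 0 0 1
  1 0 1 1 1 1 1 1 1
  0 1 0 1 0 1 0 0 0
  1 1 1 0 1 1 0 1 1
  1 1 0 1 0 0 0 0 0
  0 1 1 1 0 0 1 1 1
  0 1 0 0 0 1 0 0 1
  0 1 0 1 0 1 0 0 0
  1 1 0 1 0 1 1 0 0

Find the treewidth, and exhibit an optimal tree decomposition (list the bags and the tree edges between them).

The largest bag has 4 vertices, giving width 3; this decomposition certifies tw(G) ≤ 3. For the lower bound, the 4 vertices {0, 1, 3, 8} are pairwise adjacent, and any tree decomposition puts a clique entirely inside one bag — forcing width ≥ 3. Combining the bounds, tw(G) = 3.

Treewidth 3.
One optimal decomposition is:
Bags: B1 = {1, 3, 5, 8}  B2 = {1, 3, 5, 7}  B3 = {1, 2, 3, 5}  B4 = {0, 1, 3, 8}  B5 = {0, 1, 3, 4}  B6 = {1, 5, 6, 8}
Tree: B1–B2, B2–B3, B1–B4, B4–B5, B1–B6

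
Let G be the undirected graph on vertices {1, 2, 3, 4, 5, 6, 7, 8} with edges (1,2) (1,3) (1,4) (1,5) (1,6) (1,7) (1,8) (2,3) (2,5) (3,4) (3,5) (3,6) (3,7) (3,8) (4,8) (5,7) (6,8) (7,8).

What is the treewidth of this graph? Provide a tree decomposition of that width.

Treewidth 3.
One optimal decomposition is:
Bags: B1 = {1, 3, 7, 8}  B2 = {1, 3, 6, 8}  B3 = {1, 3, 5, 7}  B4 = {1, 3, 4, 8}  B5 = {1, 2, 3, 5}
Tree: B1–B2, B1–B3, B2–B4, B3–B5

Each bag holds 4 vertices, so the decomposition has width 3, which upper-bounds the treewidth. For the lower bound, the 4 vertices {1, 3, 4, 8} are pairwise adjacent, and any tree decomposition puts a clique entirely inside one bag — forcing width ≥ 3. Hence tw(G) = 3 exactly.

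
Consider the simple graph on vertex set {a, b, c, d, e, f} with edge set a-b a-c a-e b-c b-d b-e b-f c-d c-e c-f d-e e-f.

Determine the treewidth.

3

A width-3 tree decomposition is:
Bags: B1 = {b, c, d, e}  B2 = {b, c, e, f}  B3 = {a, b, c, e}
Tree: B1–B2, B2–B3
Every bag has size at most 4, so the width is 4 − 1 = 3 and tw(G) ≤ 3. Conversely, {b, c, d, e} is a clique of size 4, and the vertices of any clique must share a bag in every tree decomposition; so some bag has ≥ 4 vertices and tw(G) ≥ 3. Combining the bounds, tw(G) = 3.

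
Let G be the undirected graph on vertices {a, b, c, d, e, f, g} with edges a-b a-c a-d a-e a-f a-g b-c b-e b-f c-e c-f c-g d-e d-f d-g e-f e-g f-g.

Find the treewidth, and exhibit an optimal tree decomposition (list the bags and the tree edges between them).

The largest bag has 5 vertices, giving width 4; this decomposition certifies tw(G) ≤ 4. On the other hand G contains the 5-clique {a, d, e, f, g}. A clique must lie in a single bag of any decomposition, so no decomposition can have width below 4. Therefore the treewidth is 4.

Treewidth 4.
One optimal decomposition is:
Bags: B1 = {a, c, e, f, g}  B2 = {a, b, c, e, f}  B3 = {a, d, e, f, g}
Tree: B1–B2, B1–B3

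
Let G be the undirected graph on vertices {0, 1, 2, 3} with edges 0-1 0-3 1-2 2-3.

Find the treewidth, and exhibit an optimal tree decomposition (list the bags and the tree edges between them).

Each bag holds 3 vertices, so the decomposition has width 2, which upper-bounds the treewidth. For the lower bound, G contains the cycle 1–0–3–2–1, so G is not a forest; only forests have treewidth ≤ 1, hence tw(G) ≥ 2. Combining the bounds, tw(G) = 2.

Treewidth 2.
Bags: B1 = {0, 1, 3}  B2 = {1, 2, 3}
Tree: B1–B2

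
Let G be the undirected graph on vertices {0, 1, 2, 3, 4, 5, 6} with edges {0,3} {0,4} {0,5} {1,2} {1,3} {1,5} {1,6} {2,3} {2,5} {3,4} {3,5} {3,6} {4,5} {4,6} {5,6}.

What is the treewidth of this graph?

3

A width-3 tree decomposition is:
Bags: B1 = {0, 3, 4, 5}  B2 = {3, 4, 5, 6}  B3 = {1, 3, 5, 6}  B4 = {1, 2, 3, 5}
Tree: B1–B2, B2–B3, B3–B4
Every bag has size at most 4, so the width is 4 − 1 = 3 and tw(G) ≤ 3. On the other hand G contains the 4-clique {0, 3, 4, 5}. A clique must lie in a single bag of any decomposition, so no decomposition can have width below 3. The upper and lower bounds meet at 3, so that is the treewidth.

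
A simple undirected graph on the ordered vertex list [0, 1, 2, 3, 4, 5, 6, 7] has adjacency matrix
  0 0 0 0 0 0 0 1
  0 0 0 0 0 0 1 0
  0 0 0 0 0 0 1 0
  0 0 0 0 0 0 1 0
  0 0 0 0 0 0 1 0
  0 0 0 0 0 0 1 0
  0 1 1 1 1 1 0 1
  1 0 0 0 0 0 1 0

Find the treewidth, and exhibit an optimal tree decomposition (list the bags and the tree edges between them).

Treewidth 1.
Bags: B1 = {6, 7}  B2 = {4, 6}  B3 = {1, 6}  B4 = {5, 6}  B5 = {0, 7}  B6 = {2, 6}  B7 = {3, 6}
Tree: B1–B2, B2–B3, B1–B4, B1–B5, B2–B6, B3–B7

Each bag holds 2 vertices, so the decomposition has width 1, which upper-bounds the treewidth. Any graph with an edge has treewidth ≥ 1, and G has the edge 6–7. Combining the bounds, tw(G) = 1.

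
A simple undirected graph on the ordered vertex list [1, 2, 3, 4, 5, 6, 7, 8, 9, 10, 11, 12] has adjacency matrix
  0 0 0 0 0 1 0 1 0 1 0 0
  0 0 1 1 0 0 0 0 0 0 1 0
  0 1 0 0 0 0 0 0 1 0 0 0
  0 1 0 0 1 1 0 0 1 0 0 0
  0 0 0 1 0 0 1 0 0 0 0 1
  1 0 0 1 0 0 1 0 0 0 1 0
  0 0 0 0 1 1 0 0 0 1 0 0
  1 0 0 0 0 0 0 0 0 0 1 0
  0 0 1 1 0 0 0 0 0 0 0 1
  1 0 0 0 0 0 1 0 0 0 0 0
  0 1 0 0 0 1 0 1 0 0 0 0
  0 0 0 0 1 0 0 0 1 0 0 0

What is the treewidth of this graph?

A width-3 tree decomposition is:
Bags: B1 = {2, 3, 9, 12}  B2 = {2, 4, 9, 12}  B3 = {2, 4, 5, 12}  B4 = {2, 4, 5, 11}  B5 = {4, 5, 6, 11}  B6 = {5, 6, 7, 11}  B7 = {6, 7, 8, 11}  B8 = {1, 6, 7, 8}  B9 = {1, 7, 8, 10}
Tree: B1–B2, B2–B3, B3–B4, B4–B5, B5–B6, B6–B7, B7–B8, B8–B9
Every bag has size at most 4, so the width is 4 − 1 = 3 and tw(G) ≤ 3. For the lower bound: the 4 vertex sets {3,9,12}, {2}, {4}, {5,6,7,11} are disjoint, each induces a connected subgraph, and every pair is joined by at least one edge of G. Contracting each set to a single vertex therefore yields K_{4} as a minor, and since treewidth is minor-monotone, tw(G) ≥ tw(K_{4}) = 3. The upper and lower bounds meet at 3, so that is the treewidth.

3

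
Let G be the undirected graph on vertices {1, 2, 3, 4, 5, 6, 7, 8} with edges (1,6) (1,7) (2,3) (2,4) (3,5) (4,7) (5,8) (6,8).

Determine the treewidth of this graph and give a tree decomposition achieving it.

Every bag has size at most 3, so the width is 3 − 1 = 2 and tw(G) ≤ 2. For the lower bound, G contains the cycle 5–3–2–4–7–1–6–8–5, so G is not a forest; only forests have treewidth ≤ 1, hence tw(G) ≥ 2. Hence tw(G) = 2 exactly.

Treewidth 2.
Bags: B1 = {2, 3, 5}  B2 = {2, 4, 5}  B3 = {4, 5, 7}  B4 = {1, 5, 7}  B5 = {1, 5, 6}  B6 = {5, 6, 8}
Tree: B1–B2, B2–B3, B3–B4, B4–B5, B5–B6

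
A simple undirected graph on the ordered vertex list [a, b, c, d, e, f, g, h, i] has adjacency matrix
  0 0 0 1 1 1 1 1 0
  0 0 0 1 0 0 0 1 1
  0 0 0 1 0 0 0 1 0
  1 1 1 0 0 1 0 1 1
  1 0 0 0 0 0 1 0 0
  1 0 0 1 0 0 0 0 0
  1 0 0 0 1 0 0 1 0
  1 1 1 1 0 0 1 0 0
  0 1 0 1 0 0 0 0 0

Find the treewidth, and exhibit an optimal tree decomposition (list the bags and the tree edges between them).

Treewidth 2.
One optimal decomposition is:
Bags: B1 = {b, d, h}  B2 = {a, d, h}  B3 = {a, d, f}  B4 = {c, d, h}  B5 = {b, d, i}  B6 = {a, g, h}  B7 = {a, e, g}
Tree: B1–B2, B2–B3, B1–B4, B1–B5, B2–B6, B6–B7

Each bag holds 3 vertices, so the decomposition has width 2, which upper-bounds the treewidth. Conversely, {c, d, h} is a clique of size 3, and the vertices of any clique must share a bag in every tree decomposition; so some bag has ≥ 3 vertices and tw(G) ≥ 2. The upper and lower bounds meet at 2, so that is the treewidth.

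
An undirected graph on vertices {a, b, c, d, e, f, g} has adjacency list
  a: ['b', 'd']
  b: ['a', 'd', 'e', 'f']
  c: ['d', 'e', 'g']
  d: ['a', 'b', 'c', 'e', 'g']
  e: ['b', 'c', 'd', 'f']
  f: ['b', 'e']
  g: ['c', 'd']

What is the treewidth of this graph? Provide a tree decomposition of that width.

Treewidth 2.
One optimal decomposition is:
Bags: B1 = {c, d, g}  B2 = {c, d, e}  B3 = {b, d, e}  B4 = {b, e, f}  B5 = {a, b, d}
Tree: B1–B2, B2–B3, B3–B4, B3–B5

Every bag has size at most 3, so the width is 3 − 1 = 2 and tw(G) ≤ 2. For the lower bound, the 3 vertices {c, d, g} are pairwise adjacent, and any tree decomposition puts a clique entirely inside one bag — forcing width ≥ 2. Combining the bounds, tw(G) = 2.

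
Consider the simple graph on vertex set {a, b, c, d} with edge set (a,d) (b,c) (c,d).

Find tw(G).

A width-1 tree decomposition is:
Bags: B1 = {a, d}  B2 = {c, d}  B3 = {b, c}
Tree: B1–B2, B2–B3
The largest bag has 2 vertices, giving width 1; this decomposition certifies tw(G) ≤ 1. Any graph with an edge has treewidth ≥ 1, and G has the edge a–d. The upper and lower bounds meet at 1, so that is the treewidth.

1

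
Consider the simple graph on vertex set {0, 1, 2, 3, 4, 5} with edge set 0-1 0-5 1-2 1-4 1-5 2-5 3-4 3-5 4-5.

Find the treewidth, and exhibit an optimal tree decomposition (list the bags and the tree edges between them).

Treewidth 2.
One optimal decomposition is:
Bags: B1 = {1, 4, 5}  B2 = {0, 1, 5}  B3 = {3, 4, 5}  B4 = {1, 2, 5}
Tree: B1–B2, B1–B3, B2–B4

The largest bag has 3 vertices, giving width 2; this decomposition certifies tw(G) ≤ 2. For the lower bound, the 3 vertices {0, 1, 5} are pairwise adjacent, and any tree decomposition puts a clique entirely inside one bag — forcing width ≥ 2. The upper and lower bounds meet at 2, so that is the treewidth.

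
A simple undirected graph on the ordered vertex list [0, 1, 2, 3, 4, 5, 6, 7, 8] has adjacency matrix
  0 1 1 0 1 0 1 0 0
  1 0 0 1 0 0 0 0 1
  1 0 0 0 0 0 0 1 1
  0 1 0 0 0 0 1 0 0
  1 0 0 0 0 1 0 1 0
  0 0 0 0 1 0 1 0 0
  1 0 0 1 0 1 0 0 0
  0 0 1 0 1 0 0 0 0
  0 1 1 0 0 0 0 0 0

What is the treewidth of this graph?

A width-3 tree decomposition is:
Bags: B1 = {1, 2, 3, 8}  B2 = {0, 1, 2, 3}  B3 = {0, 2, 3, 6}  B4 = {0, 2, 6, 7}  B5 = {0, 4, 6, 7}  B6 = {4, 5, 6, 7}
Tree: B1–B2, B2–B3, B3–B4, B4–B5, B5–B6
Each bag holds 4 vertices, so the decomposition has width 3, which upper-bounds the treewidth. For the lower bound: the 4 vertex sets {1,3,8}, {2}, {0}, {4,5,6,7} are disjoint, each induces a connected subgraph, and every pair is joined by at least one edge of G. Contracting each set to a single vertex therefore yields K_{4} as a minor, and since treewidth is minor-monotone, tw(G) ≥ tw(K_{4}) = 3. Hence tw(G) = 3 exactly.

3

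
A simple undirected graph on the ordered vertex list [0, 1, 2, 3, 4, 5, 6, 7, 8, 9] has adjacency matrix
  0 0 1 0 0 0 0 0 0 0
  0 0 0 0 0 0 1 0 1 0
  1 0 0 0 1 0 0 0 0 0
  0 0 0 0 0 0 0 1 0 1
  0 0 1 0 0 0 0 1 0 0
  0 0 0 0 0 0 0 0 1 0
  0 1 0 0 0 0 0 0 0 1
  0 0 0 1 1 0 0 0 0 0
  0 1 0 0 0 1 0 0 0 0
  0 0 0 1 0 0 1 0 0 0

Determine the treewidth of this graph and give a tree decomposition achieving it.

The largest bag has 2 vertices, giving width 1; this decomposition certifies tw(G) ≤ 1. Since G has at least one edge (e.g. 0–2), it is not an edgeless graph, so tw(G) ≥ 1. Combining the bounds, tw(G) = 1.

Treewidth 1.
Bags: B1 = {0, 2}  B2 = {2, 4}  B3 = {4, 7}  B4 = {3, 7}  B5 = {3, 9}  B6 = {6, 9}  B7 = {1, 6}  B8 = {1, 8}  B9 = {5, 8}
Tree: B1–B2, B2–B3, B3–B4, B4–B5, B5–B6, B6–B7, B7–B8, B8–B9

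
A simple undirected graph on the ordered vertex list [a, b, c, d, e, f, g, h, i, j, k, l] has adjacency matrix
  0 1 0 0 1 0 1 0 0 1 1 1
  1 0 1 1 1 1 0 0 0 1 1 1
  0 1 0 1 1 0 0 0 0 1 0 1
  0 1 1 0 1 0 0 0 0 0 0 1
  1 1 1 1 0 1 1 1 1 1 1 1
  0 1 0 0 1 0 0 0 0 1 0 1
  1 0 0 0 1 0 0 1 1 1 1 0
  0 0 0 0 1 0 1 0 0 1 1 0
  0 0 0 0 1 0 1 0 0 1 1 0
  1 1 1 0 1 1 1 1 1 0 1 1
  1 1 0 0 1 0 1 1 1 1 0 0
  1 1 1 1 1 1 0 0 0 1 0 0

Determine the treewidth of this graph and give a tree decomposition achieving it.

Each bag holds 5 vertices, so the decomposition has width 4, which upper-bounds the treewidth. Conversely, {b, c, d, e, l} is a clique of size 5, and the vertices of any clique must share a bag in every tree decomposition; so some bag has ≥ 5 vertices and tw(G) ≥ 4. Combining the bounds, tw(G) = 4.

Treewidth 4.
One optimal decomposition is:
Bags: B1 = {a, b, e, j, k}  B2 = {a, e, g, j, k}  B3 = {a, b, e, j, l}  B4 = {e, g, h, j, k}  B5 = {b, e, f, j, l}  B6 = {b, c, e, j, l}  B7 = {e, g, i, j, k}  B8 = {b, c, d, e, l}
Tree: B1–B2, B1–B3, B2–B4, B3–B5, B5–B6, B4–B7, B6–B8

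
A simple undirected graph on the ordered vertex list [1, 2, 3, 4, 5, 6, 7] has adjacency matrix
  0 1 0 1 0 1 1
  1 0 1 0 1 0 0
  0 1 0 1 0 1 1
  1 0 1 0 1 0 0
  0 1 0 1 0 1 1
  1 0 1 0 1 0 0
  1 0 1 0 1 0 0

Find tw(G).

A width-3 tree decomposition is:
Bags: B1 = {1, 3, 5, 7}  B2 = {1, 3, 4, 5}  B3 = {1, 2, 3, 5}  B4 = {1, 3, 5, 6}
Tree: B1–B2, B2–B3, B3–B4
Each bag holds 4 vertices, so the decomposition has width 3, which upper-bounds the treewidth. For the lower bound: the 4 vertex sets {5,7}, {3,4}, {1}, {2} are disjoint, each induces a connected subgraph, and every pair is joined by at least one edge of G. Contracting each set to a single vertex therefore yields K_{4} as a minor, and since treewidth is minor-monotone, tw(G) ≥ tw(K_{4}) = 3. Combining the bounds, tw(G) = 3.

3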